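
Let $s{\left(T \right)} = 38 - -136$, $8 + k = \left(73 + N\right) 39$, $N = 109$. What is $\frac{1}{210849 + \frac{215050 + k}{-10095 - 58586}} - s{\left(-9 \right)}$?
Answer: $- \frac{2519710988365}{14481098029} \approx -174.0$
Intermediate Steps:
$k = 7090$ ($k = -8 + \left(73 + 109\right) 39 = -8 + 182 \cdot 39 = -8 + 7098 = 7090$)
$s{\left(T \right)} = 174$ ($s{\left(T \right)} = 38 + 136 = 174$)
$\frac{1}{210849 + \frac{215050 + k}{-10095 - 58586}} - s{\left(-9 \right)} = \frac{1}{210849 + \frac{215050 + 7090}{-10095 - 58586}} - 174 = \frac{1}{210849 + \frac{222140}{-68681}} - 174 = \frac{1}{210849 + 222140 \left(- \frac{1}{68681}\right)} - 174 = \frac{1}{210849 - \frac{222140}{68681}} - 174 = \frac{1}{\frac{14481098029}{68681}} - 174 = \frac{68681}{14481098029} - 174 = - \frac{2519710988365}{14481098029}$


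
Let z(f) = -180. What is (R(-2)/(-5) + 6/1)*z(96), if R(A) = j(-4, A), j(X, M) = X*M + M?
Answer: -864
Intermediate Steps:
j(X, M) = M + M*X (j(X, M) = M*X + M = M + M*X)
R(A) = -3*A (R(A) = A*(1 - 4) = A*(-3) = -3*A)
(R(-2)/(-5) + 6/1)*z(96) = (-3*(-2)/(-5) + 6/1)*(-180) = (6*(-1/5) + 6*1)*(-180) = (-6/5 + 6)*(-180) = (24/5)*(-180) = -864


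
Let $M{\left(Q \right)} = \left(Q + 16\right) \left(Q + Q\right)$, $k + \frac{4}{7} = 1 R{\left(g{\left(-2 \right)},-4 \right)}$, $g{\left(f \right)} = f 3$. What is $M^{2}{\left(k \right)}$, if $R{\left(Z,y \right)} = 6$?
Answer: $\frac{129960000}{2401} \approx 54127.0$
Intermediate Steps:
$g{\left(f \right)} = 3 f$
$k = \frac{38}{7}$ ($k = - \frac{4}{7} + 1 \cdot 6 = - \frac{4}{7} + 6 = \frac{38}{7} \approx 5.4286$)
$M{\left(Q \right)} = 2 Q \left(16 + Q\right)$ ($M{\left(Q \right)} = \left(16 + Q\right) 2 Q = 2 Q \left(16 + Q\right)$)
$M^{2}{\left(k \right)} = \left(2 \cdot \frac{38}{7} \left(16 + \frac{38}{7}\right)\right)^{2} = \left(2 \cdot \frac{38}{7} \cdot \frac{150}{7}\right)^{2} = \left(\frac{11400}{49}\right)^{2} = \frac{129960000}{2401}$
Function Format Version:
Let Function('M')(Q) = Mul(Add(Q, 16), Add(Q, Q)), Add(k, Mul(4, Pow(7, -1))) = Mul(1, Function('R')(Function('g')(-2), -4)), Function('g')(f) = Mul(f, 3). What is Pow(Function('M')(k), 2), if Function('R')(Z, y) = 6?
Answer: Rational(129960000, 2401) ≈ 54127.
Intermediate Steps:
Function('g')(f) = Mul(3, f)
k = Rational(38, 7) (k = Add(Rational(-4, 7), Mul(1, 6)) = Add(Rational(-4, 7), 6) = Rational(38, 7) ≈ 5.4286)
Function('M')(Q) = Mul(2, Q, Add(16, Q)) (Function('M')(Q) = Mul(Add(16, Q), Mul(2, Q)) = Mul(2, Q, Add(16, Q)))
Pow(Function('M')(k), 2) = Pow(Mul(2, Rational(38, 7), Add(16, Rational(38, 7))), 2) = Pow(Mul(2, Rational(38, 7), Rational(150, 7)), 2) = Pow(Rational(11400, 49), 2) = Rational(129960000, 2401)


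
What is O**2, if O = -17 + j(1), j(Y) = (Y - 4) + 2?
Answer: 324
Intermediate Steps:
j(Y) = -2 + Y (j(Y) = (-4 + Y) + 2 = -2 + Y)
O = -18 (O = -17 + (-2 + 1) = -17 - 1 = -18)
O**2 = (-18)**2 = 324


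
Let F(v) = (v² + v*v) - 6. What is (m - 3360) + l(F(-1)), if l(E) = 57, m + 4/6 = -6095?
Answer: -28196/3 ≈ -9398.7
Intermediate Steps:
m = -18287/3 (m = -⅔ - 6095 = -18287/3 ≈ -6095.7)
F(v) = -6 + 2*v² (F(v) = (v² + v²) - 6 = 2*v² - 6 = -6 + 2*v²)
(m - 3360) + l(F(-1)) = (-18287/3 - 3360) + 57 = -28367/3 + 57 = -28196/3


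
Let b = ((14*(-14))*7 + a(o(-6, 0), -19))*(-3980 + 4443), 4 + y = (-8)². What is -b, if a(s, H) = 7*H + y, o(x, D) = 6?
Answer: 669035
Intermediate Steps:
y = 60 (y = -4 + (-8)² = -4 + 64 = 60)
a(s, H) = 60 + 7*H (a(s, H) = 7*H + 60 = 60 + 7*H)
b = -669035 (b = ((14*(-14))*7 + (60 + 7*(-19)))*(-3980 + 4443) = (-196*7 + (60 - 133))*463 = (-1372 - 73)*463 = -1445*463 = -669035)
-b = -1*(-669035) = 669035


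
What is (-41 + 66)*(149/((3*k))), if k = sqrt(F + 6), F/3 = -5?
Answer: -3725*I/9 ≈ -413.89*I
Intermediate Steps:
F = -15 (F = 3*(-5) = -15)
k = 3*I (k = sqrt(-15 + 6) = sqrt(-9) = 3*I ≈ 3.0*I)
(-41 + 66)*(149/((3*k))) = (-41 + 66)*(149/((3*(3*I)))) = 25*(149/((9*I))) = 25*(149*(-I/9)) = 25*(-149*I/9) = -3725*I/9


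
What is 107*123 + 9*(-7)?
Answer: 13098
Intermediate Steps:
107*123 + 9*(-7) = 13161 - 63 = 13098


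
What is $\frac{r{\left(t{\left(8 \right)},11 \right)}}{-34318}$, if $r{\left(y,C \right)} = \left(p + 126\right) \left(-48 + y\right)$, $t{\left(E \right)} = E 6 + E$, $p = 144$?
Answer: $- \frac{1080}{17159} \approx -0.062941$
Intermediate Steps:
$t{\left(E \right)} = 7 E$ ($t{\left(E \right)} = 6 E + E = 7 E$)
$r{\left(y,C \right)} = -12960 + 270 y$ ($r{\left(y,C \right)} = \left(144 + 126\right) \left(-48 + y\right) = 270 \left(-48 + y\right) = -12960 + 270 y$)
$\frac{r{\left(t{\left(8 \right)},11 \right)}}{-34318} = \frac{-12960 + 270 \cdot 7 \cdot 8}{-34318} = \left(-12960 + 270 \cdot 56\right) \left(- \frac{1}{34318}\right) = \left(-12960 + 15120\right) \left(- \frac{1}{34318}\right) = 2160 \left(- \frac{1}{34318}\right) = - \frac{1080}{17159}$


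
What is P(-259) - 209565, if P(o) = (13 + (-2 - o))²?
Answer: -136665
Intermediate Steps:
P(o) = (11 - o)²
P(-259) - 209565 = (-11 - 259)² - 209565 = (-270)² - 209565 = 72900 - 209565 = -136665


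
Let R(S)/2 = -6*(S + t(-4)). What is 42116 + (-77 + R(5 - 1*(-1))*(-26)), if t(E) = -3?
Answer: 42975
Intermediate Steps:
R(S) = 36 - 12*S (R(S) = 2*(-6*(S - 3)) = 2*(-6*(-3 + S)) = 2*(18 - 6*S) = 36 - 12*S)
42116 + (-77 + R(5 - 1*(-1))*(-26)) = 42116 + (-77 + (36 - 12*(5 - 1*(-1)))*(-26)) = 42116 + (-77 + (36 - 12*(5 + 1))*(-26)) = 42116 + (-77 + (36 - 12*6)*(-26)) = 42116 + (-77 + (36 - 72)*(-26)) = 42116 + (-77 - 36*(-26)) = 42116 + (-77 + 936) = 42116 + 859 = 42975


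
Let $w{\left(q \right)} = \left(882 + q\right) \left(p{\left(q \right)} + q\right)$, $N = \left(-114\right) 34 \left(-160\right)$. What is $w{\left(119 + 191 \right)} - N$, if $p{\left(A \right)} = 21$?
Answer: $-225608$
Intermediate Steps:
$N = 620160$ ($N = \left(-3876\right) \left(-160\right) = 620160$)
$w{\left(q \right)} = \left(21 + q\right) \left(882 + q\right)$ ($w{\left(q \right)} = \left(882 + q\right) \left(21 + q\right) = \left(21 + q\right) \left(882 + q\right)$)
$w{\left(119 + 191 \right)} - N = \left(18522 + \left(119 + 191\right)^{2} + 903 \left(119 + 191\right)\right) - 620160 = \left(18522 + 310^{2} + 903 \cdot 310\right) - 620160 = \left(18522 + 96100 + 279930\right) - 620160 = 394552 - 620160 = -225608$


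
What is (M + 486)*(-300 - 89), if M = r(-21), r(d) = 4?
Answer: -190610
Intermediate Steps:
M = 4
(M + 486)*(-300 - 89) = (4 + 486)*(-300 - 89) = 490*(-389) = -190610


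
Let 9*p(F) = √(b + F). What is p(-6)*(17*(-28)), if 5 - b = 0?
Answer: -476*I/9 ≈ -52.889*I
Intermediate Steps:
b = 5 (b = 5 - 1*0 = 5 + 0 = 5)
p(F) = √(5 + F)/9
p(-6)*(17*(-28)) = (√(5 - 6)/9)*(17*(-28)) = (√(-1)/9)*(-476) = (I/9)*(-476) = -476*I/9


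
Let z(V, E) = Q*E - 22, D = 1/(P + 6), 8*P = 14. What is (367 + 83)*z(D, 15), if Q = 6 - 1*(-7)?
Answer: 77850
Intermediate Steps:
P = 7/4 (P = (⅛)*14 = 7/4 ≈ 1.7500)
Q = 13 (Q = 6 + 7 = 13)
D = 4/31 (D = 1/(7/4 + 6) = 1/(31/4) = 4/31 ≈ 0.12903)
z(V, E) = -22 + 13*E (z(V, E) = 13*E - 22 = -22 + 13*E)
(367 + 83)*z(D, 15) = (367 + 83)*(-22 + 13*15) = 450*(-22 + 195) = 450*173 = 77850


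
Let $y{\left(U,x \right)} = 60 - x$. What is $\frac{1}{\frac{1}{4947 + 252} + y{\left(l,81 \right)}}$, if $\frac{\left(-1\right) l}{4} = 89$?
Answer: $- \frac{5199}{109178} \approx -0.047619$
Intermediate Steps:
$l = -356$ ($l = \left(-4\right) 89 = -356$)
$\frac{1}{\frac{1}{4947 + 252} + y{\left(l,81 \right)}} = \frac{1}{\frac{1}{4947 + 252} + \left(60 - 81\right)} = \frac{1}{\frac{1}{5199} + \left(60 - 81\right)} = \frac{1}{\frac{1}{5199} - 21} = \frac{1}{- \frac{109178}{5199}} = - \frac{5199}{109178}$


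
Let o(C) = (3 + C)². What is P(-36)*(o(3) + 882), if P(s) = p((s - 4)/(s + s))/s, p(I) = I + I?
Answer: -85/3 ≈ -28.333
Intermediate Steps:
p(I) = 2*I
P(s) = (-4 + s)/s² (P(s) = (2*((s - 4)/(s + s)))/s = (2*((-4 + s)/((2*s))))/s = (2*((-4 + s)*(1/(2*s))))/s = (2*((-4 + s)/(2*s)))/s = ((-4 + s)/s)/s = (-4 + s)/s²)
P(-36)*(o(3) + 882) = ((-4 - 36)/(-36)²)*((3 + 3)² + 882) = ((1/1296)*(-40))*(6² + 882) = -5*(36 + 882)/162 = -5/162*918 = -85/3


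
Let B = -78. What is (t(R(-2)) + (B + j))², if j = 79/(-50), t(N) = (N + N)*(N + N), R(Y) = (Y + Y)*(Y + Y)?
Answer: 2229822841/2500 ≈ 8.9193e+5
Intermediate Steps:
R(Y) = 4*Y² (R(Y) = (2*Y)*(2*Y) = 4*Y²)
t(N) = 4*N² (t(N) = (2*N)*(2*N) = 4*N²)
j = -79/50 (j = 79*(-1/50) = -79/50 ≈ -1.5800)
(t(R(-2)) + (B + j))² = (4*(4*(-2)²)² + (-78 - 79/50))² = (4*(4*4)² - 3979/50)² = (4*16² - 3979/50)² = (4*256 - 3979/50)² = (1024 - 3979/50)² = (47221/50)² = 2229822841/2500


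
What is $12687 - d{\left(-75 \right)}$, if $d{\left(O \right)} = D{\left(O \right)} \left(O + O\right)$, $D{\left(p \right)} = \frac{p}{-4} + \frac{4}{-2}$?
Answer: $\frac{30399}{2} \approx 15200.0$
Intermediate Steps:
$D{\left(p \right)} = -2 - \frac{p}{4}$ ($D{\left(p \right)} = p \left(- \frac{1}{4}\right) + 4 \left(- \frac{1}{2}\right) = - \frac{p}{4} - 2 = -2 - \frac{p}{4}$)
$d{\left(O \right)} = 2 O \left(-2 - \frac{O}{4}\right)$ ($d{\left(O \right)} = \left(-2 - \frac{O}{4}\right) \left(O + O\right) = \left(-2 - \frac{O}{4}\right) 2 O = 2 O \left(-2 - \frac{O}{4}\right)$)
$12687 - d{\left(-75 \right)} = 12687 - \left(- \frac{1}{2}\right) \left(-75\right) \left(8 - 75\right) = 12687 - \left(- \frac{1}{2}\right) \left(-75\right) \left(-67\right) = 12687 - - \frac{5025}{2} = 12687 + \frac{5025}{2} = \frac{30399}{2}$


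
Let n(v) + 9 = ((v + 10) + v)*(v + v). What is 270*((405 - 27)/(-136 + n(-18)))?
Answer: 14580/113 ≈ 129.03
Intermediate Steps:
n(v) = -9 + 2*v*(10 + 2*v) (n(v) = -9 + ((v + 10) + v)*(v + v) = -9 + ((10 + v) + v)*(2*v) = -9 + (10 + 2*v)*(2*v) = -9 + 2*v*(10 + 2*v))
270*((405 - 27)/(-136 + n(-18))) = 270*((405 - 27)/(-136 + (-9 + 4*(-18)² + 20*(-18)))) = 270*(378/(-136 + (-9 + 4*324 - 360))) = 270*(378/(-136 + (-9 + 1296 - 360))) = 270*(378/(-136 + 927)) = 270*(378/791) = 270*(378*(1/791)) = 270*(54/113) = 14580/113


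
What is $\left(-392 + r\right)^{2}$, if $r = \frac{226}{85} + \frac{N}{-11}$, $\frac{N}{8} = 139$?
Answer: $\frac{210271770916}{874225} \approx 2.4052 \cdot 10^{5}$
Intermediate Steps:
$N = 1112$ ($N = 8 \cdot 139 = 1112$)
$r = - \frac{92034}{935}$ ($r = \frac{226}{85} + \frac{1112}{-11} = 226 \cdot \frac{1}{85} + 1112 \left(- \frac{1}{11}\right) = \frac{226}{85} - \frac{1112}{11} = - \frac{92034}{935} \approx -98.432$)
$\left(-392 + r\right)^{2} = \left(-392 - \frac{92034}{935}\right)^{2} = \left(- \frac{458554}{935}\right)^{2} = \frac{210271770916}{874225}$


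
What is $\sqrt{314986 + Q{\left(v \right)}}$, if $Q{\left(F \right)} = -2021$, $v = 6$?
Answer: $\sqrt{312965} \approx 559.43$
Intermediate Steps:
$\sqrt{314986 + Q{\left(v \right)}} = \sqrt{314986 - 2021} = \sqrt{312965}$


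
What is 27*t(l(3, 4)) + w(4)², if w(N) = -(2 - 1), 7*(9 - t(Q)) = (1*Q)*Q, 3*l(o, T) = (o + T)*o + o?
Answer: -20/7 ≈ -2.8571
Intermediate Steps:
l(o, T) = o/3 + o*(T + o)/3 (l(o, T) = ((o + T)*o + o)/3 = ((T + o)*o + o)/3 = (o*(T + o) + o)/3 = (o + o*(T + o))/3 = o/3 + o*(T + o)/3)
t(Q) = 9 - Q²/7 (t(Q) = 9 - 1*Q*Q/7 = 9 - Q*Q/7 = 9 - Q²/7)
w(N) = -1 (w(N) = -1*1 = -1)
27*t(l(3, 4)) + w(4)² = 27*(9 - (1 + 4 + 3)²/7) + (-1)² = 27*(9 - ((⅓)*3*8)²/7) + 1 = 27*(9 - ⅐*8²) + 1 = 27*(9 - ⅐*64) + 1 = 27*(9 - 64/7) + 1 = 27*(-⅐) + 1 = -27/7 + 1 = -20/7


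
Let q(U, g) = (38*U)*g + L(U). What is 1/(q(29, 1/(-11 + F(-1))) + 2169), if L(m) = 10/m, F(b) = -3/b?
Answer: 116/235665 ≈ 0.00049222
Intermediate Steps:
q(U, g) = 10/U + 38*U*g (q(U, g) = (38*U)*g + 10/U = 38*U*g + 10/U = 10/U + 38*U*g)
1/(q(29, 1/(-11 + F(-1))) + 2169) = 1/((10/29 + 38*29/(-11 - 3/(-1))) + 2169) = 1/((10*(1/29) + 38*29/(-11 - 3*(-1))) + 2169) = 1/((10/29 + 38*29/(-11 + 3)) + 2169) = 1/((10/29 + 38*29/(-8)) + 2169) = 1/((10/29 + 38*29*(-⅛)) + 2169) = 1/((10/29 - 551/4) + 2169) = 1/(-15939/116 + 2169) = 1/(235665/116) = 116/235665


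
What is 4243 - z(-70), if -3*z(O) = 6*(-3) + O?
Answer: 12641/3 ≈ 4213.7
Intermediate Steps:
z(O) = 6 - O/3 (z(O) = -(6*(-3) + O)/3 = -(-18 + O)/3 = 6 - O/3)
4243 - z(-70) = 4243 - (6 - ⅓*(-70)) = 4243 - (6 + 70/3) = 4243 - 1*88/3 = 4243 - 88/3 = 12641/3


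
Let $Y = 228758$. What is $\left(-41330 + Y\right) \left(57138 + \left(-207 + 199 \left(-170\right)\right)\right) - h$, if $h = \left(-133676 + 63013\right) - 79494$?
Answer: $4329924385$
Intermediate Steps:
$h = -150157$ ($h = -70663 - 79494 = -150157$)
$\left(-41330 + Y\right) \left(57138 + \left(-207 + 199 \left(-170\right)\right)\right) - h = \left(-41330 + 228758\right) \left(57138 + \left(-207 + 199 \left(-170\right)\right)\right) - -150157 = 187428 \left(57138 - 34037\right) + 150157 = 187428 \cdot 23101 + 150157 = 4329774228 + 150157 = 4329924385$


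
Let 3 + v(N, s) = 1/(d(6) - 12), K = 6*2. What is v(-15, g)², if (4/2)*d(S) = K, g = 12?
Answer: 361/36 ≈ 10.028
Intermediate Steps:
K = 12
d(S) = 6 (d(S) = (½)*12 = 6)
v(N, s) = -19/6 (v(N, s) = -3 + 1/(6 - 12) = -3 + 1/(-6) = -3 - ⅙ = -19/6)
v(-15, g)² = (-19/6)² = 361/36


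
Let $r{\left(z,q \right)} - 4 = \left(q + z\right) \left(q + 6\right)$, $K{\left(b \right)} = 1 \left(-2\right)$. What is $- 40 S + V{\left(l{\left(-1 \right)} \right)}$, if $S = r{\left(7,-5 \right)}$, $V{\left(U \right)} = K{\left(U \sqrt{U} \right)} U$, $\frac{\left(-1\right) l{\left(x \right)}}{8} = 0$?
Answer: $-240$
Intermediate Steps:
$K{\left(b \right)} = -2$
$l{\left(x \right)} = 0$ ($l{\left(x \right)} = \left(-8\right) 0 = 0$)
$V{\left(U \right)} = - 2 U$
$r{\left(z,q \right)} = 4 + \left(6 + q\right) \left(q + z\right)$ ($r{\left(z,q \right)} = 4 + \left(q + z\right) \left(q + 6\right) = 4 + \left(q + z\right) \left(6 + q\right) = 4 + \left(6 + q\right) \left(q + z\right)$)
$S = 6$ ($S = 4 + \left(-5\right)^{2} + 6 \left(-5\right) + 6 \cdot 7 - 35 = 4 + 25 - 30 + 42 - 35 = 6$)
$- 40 S + V{\left(l{\left(-1 \right)} \right)} = \left(-40\right) 6 - 0 = -240 + 0 = -240$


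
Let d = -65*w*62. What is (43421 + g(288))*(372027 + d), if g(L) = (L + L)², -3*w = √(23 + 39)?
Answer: 139583414319 + 1512043910*√62/3 ≈ 1.4355e+11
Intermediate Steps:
w = -√62/3 (w = -√(23 + 39)/3 = -√62/3 ≈ -2.6247)
g(L) = 4*L² (g(L) = (2*L)² = 4*L²)
d = 4030*√62/3 (d = -(-65)*√62/3*62 = (65*√62/3)*62 = 4030*√62/3 ≈ 10577.)
(43421 + g(288))*(372027 + d) = (43421 + 4*288²)*(372027 + 4030*√62/3) = (43421 + 4*82944)*(372027 + 4030*√62/3) = (43421 + 331776)*(372027 + 4030*√62/3) = 375197*(372027 + 4030*√62/3) = 139583414319 + 1512043910*√62/3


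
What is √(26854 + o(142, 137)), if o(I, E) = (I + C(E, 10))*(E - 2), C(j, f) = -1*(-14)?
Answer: √47914 ≈ 218.89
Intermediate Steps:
C(j, f) = 14
o(I, E) = (-2 + E)*(14 + I) (o(I, E) = (I + 14)*(E - 2) = (14 + I)*(-2 + E) = (-2 + E)*(14 + I))
√(26854 + o(142, 137)) = √(26854 + (-28 - 2*142 + 14*137 + 137*142)) = √(26854 + (-28 - 284 + 1918 + 19454)) = √(26854 + 21060) = √47914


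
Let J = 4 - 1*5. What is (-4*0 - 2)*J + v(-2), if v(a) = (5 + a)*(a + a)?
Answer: -10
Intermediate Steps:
J = -1 (J = 4 - 5 = -1)
v(a) = 2*a*(5 + a) (v(a) = (5 + a)*(2*a) = 2*a*(5 + a))
(-4*0 - 2)*J + v(-2) = (-4*0 - 2)*(-1) + 2*(-2)*(5 - 2) = (0 - 2)*(-1) + 2*(-2)*3 = -2*(-1) - 12 = 2 - 12 = -10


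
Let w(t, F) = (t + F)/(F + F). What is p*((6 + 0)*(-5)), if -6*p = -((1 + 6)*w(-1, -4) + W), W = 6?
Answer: -415/8 ≈ -51.875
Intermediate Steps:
w(t, F) = (F + t)/(2*F) (w(t, F) = (F + t)/((2*F)) = (F + t)*(1/(2*F)) = (F + t)/(2*F))
p = 83/48 (p = -(-1)*((1 + 6)*((½)*(-4 - 1)/(-4)) + 6)/6 = -(-1)*(7*((½)*(-¼)*(-5)) + 6)/6 = -(-1)*(7*(5/8) + 6)/6 = -(-1)*(35/8 + 6)/6 = -(-1)*83/(6*8) = -⅙*(-83/8) = 83/48 ≈ 1.7292)
p*((6 + 0)*(-5)) = 83*((6 + 0)*(-5))/48 = 83*(6*(-5))/48 = (83/48)*(-30) = -415/8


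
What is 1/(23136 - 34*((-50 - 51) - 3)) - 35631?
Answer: -950350031/26672 ≈ -35631.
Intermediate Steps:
1/(23136 - 34*((-50 - 51) - 3)) - 35631 = 1/(23136 - 34*(-101 - 3)) - 35631 = 1/(23136 - 34*(-104)) - 35631 = 1/(23136 + 3536) - 35631 = 1/26672 - 35631 = -950350031/26672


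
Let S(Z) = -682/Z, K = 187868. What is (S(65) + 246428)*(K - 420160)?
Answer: -3720653020296/65 ≈ -5.7241e+10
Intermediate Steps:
(S(65) + 246428)*(K - 420160) = (-682/65 + 246428)*(187868 - 420160) = (-682*1/65 + 246428)*(-232292) = (-682/65 + 246428)*(-232292) = (16017138/65)*(-232292) = -3720653020296/65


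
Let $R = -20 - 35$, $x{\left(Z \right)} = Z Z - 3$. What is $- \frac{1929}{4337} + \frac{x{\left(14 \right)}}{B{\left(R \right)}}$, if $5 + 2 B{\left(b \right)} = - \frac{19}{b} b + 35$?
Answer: $\frac{1652863}{47707} \approx 34.646$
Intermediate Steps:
$x{\left(Z \right)} = -3 + Z^{2}$ ($x{\left(Z \right)} = Z^{2} - 3 = -3 + Z^{2}$)
$R = -55$
$B{\left(b \right)} = \frac{11}{2}$ ($B{\left(b \right)} = - \frac{5}{2} + \frac{- \frac{19}{b} b + 35}{2} = - \frac{5}{2} + \frac{-19 + 35}{2} = - \frac{5}{2} + \frac{1}{2} \cdot 16 = - \frac{5}{2} + 8 = \frac{11}{2}$)
$- \frac{1929}{4337} + \frac{x{\left(14 \right)}}{B{\left(R \right)}} = - \frac{1929}{4337} + \frac{-3 + 14^{2}}{\frac{11}{2}} = \left(-1929\right) \frac{1}{4337} + \left(-3 + 196\right) \frac{2}{11} = - \frac{1929}{4337} + 193 \cdot \frac{2}{11} = - \frac{1929}{4337} + \frac{386}{11} = \frac{1652863}{47707}$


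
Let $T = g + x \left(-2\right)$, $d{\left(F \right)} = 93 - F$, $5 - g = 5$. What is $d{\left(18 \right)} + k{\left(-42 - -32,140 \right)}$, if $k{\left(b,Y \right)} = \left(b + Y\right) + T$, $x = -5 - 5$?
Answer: $225$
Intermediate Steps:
$g = 0$ ($g = 5 - 5 = 0$)
$x = -10$
$T = 20$ ($T = 0 - -20 = 0 + 20 = 20$)
$k{\left(b,Y \right)} = 20 + Y + b$ ($k{\left(b,Y \right)} = \left(b + Y\right) + 20 = \left(Y + b\right) + 20 = 20 + Y + b$)
$d{\left(18 \right)} + k{\left(-42 - -32,140 \right)} = \left(93 - 18\right) + \left(20 + 140 - 10\right) = \left(93 - 18\right) + \left(20 + 140 + \left(-42 + 32\right)\right) = 75 + \left(20 + 140 - 10\right) = 75 + 150 = 225$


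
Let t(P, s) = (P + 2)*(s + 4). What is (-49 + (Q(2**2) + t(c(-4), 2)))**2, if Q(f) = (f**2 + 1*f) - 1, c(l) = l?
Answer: 1764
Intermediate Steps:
Q(f) = -1 + f + f**2 (Q(f) = (f**2 + f) - 1 = (f + f**2) - 1 = -1 + f + f**2)
t(P, s) = (2 + P)*(4 + s)
(-49 + (Q(2**2) + t(c(-4), 2)))**2 = (-49 + ((-1 + 2**2 + (2**2)**2) + (8 + 2*2 + 4*(-4) - 4*2)))**2 = (-49 + ((-1 + 4 + 4**2) + (8 + 4 - 16 - 8)))**2 = (-49 + ((-1 + 4 + 16) - 12))**2 = (-49 + (19 - 12))**2 = (-49 + 7)**2 = (-42)**2 = 1764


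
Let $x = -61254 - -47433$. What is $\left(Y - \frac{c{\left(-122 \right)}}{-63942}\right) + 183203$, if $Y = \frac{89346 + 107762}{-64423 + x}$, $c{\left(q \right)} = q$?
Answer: $\frac{114570782245205}{625384731} \approx 1.832 \cdot 10^{5}$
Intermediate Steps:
$x = -13821$ ($x = -61254 + 47433 = -13821$)
$Y = - \frac{49277}{19561}$ ($Y = \frac{89346 + 107762}{-64423 - 13821} = \frac{197108}{-78244} = 197108 \left(- \frac{1}{78244}\right) = - \frac{49277}{19561} \approx -2.5191$)
$\left(Y - \frac{c{\left(-122 \right)}}{-63942}\right) + 183203 = \left(- \frac{49277}{19561} - - \frac{122}{-63942}\right) + 183203 = \left(- \frac{49277}{19561} - \left(-122\right) \left(- \frac{1}{63942}\right)\right) + 183203 = \left(- \frac{49277}{19561} - \frac{61}{31971}\right) + 183203 = - \frac{1576628188}{625384731} + 183203 = \frac{114570782245205}{625384731}$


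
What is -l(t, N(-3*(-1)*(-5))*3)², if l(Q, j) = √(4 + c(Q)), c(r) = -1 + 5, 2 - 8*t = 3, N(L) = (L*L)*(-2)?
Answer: -8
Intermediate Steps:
N(L) = -2*L² (N(L) = L²*(-2) = -2*L²)
t = -⅛ (t = ¼ - ⅛*3 = ¼ - 3/8 = -⅛ ≈ -0.12500)
c(r) = 4
l(Q, j) = 2*√2 (l(Q, j) = √(4 + 4) = √8 = 2*√2)
-l(t, N(-3*(-1)*(-5))*3)² = -(2*√2)² = -1*8 = -8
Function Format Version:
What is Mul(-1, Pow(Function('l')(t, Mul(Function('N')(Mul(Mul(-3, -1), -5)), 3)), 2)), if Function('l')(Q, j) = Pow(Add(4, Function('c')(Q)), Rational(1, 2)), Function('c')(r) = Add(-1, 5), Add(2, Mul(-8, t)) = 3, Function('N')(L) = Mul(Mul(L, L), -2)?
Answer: -8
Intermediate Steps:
Function('N')(L) = Mul(-2, Pow(L, 2)) (Function('N')(L) = Mul(Pow(L, 2), -2) = Mul(-2, Pow(L, 2)))
t = Rational(-1, 8) (t = Add(Rational(1, 4), Mul(Rational(-1, 8), 3)) = Add(Rational(1, 4), Rational(-3, 8)) = Rational(-1, 8) ≈ -0.12500)
Function('c')(r) = 4
Function('l')(Q, j) = Mul(2, Pow(2, Rational(1, 2))) (Function('l')(Q, j) = Pow(Add(4, 4), Rational(1, 2)) = Pow(8, Rational(1, 2)) = Mul(2, Pow(2, Rational(1, 2))))
Mul(-1, Pow(Function('l')(t, Mul(Function('N')(Mul(Mul(-3, -1), -5)), 3)), 2)) = Mul(-1, Pow(Mul(2, Pow(2, Rational(1, 2))), 2)) = Mul(-1, 8) = -8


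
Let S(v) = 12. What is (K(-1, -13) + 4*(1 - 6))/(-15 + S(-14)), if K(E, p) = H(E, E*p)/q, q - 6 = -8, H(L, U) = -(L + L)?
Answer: 7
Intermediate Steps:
H(L, U) = -2*L
q = -2 (q = 6 - 8 = -2)
K(E, p) = E (K(E, p) = -2*E/(-2) = -2*E*(-½) = E)
(K(-1, -13) + 4*(1 - 6))/(-15 + S(-14)) = (-1 + 4*(1 - 6))/(-15 + 12) = (-1 + 4*(-5))/(-3) = (-1 - 20)*(-⅓) = -21*(-⅓) = 7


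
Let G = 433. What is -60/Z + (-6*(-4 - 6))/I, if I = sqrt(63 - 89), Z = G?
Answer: -60/433 - 30*I*sqrt(26)/13 ≈ -0.13857 - 11.767*I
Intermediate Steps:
Z = 433
I = I*sqrt(26) (I = sqrt(-26) = I*sqrt(26) ≈ 5.099*I)
-60/Z + (-6*(-4 - 6))/I = -60/433 + (-6*(-4 - 6))/((I*sqrt(26))) = -60*1/433 + (-6*(-10))*(-I*sqrt(26)/26) = -60/433 + 60*(-I*sqrt(26)/26) = -60/433 - 30*I*sqrt(26)/13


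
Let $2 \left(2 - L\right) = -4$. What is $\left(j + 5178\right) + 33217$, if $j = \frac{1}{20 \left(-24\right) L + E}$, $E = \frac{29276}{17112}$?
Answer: $\frac{315086297917}{8206441} \approx 38395.0$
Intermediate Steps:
$E = \frac{7319}{4278}$ ($E = 29276 \cdot \frac{1}{17112} = \frac{7319}{4278} \approx 1.7108$)
$L = 4$ ($L = 2 - -2 = 2 + 2 = 4$)
$j = - \frac{4278}{8206441}$ ($j = \frac{1}{20 \left(-24\right) 4 + \frac{7319}{4278}} = \frac{1}{\left(-480\right) 4 + \frac{7319}{4278}} = \frac{1}{-1920 + \frac{7319}{4278}} = \frac{1}{- \frac{8206441}{4278}} = - \frac{4278}{8206441} \approx -0.0005213$)
$\left(j + 5178\right) + 33217 = \left(- \frac{4278}{8206441} + 5178\right) + 33217 = \frac{42492947220}{8206441} + 33217 = \frac{315086297917}{8206441}$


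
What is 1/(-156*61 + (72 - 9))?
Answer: -1/9453 ≈ -0.00010579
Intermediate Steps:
1/(-156*61 + (72 - 9)) = 1/(-9516 + 63) = 1/(-9453) = -1/9453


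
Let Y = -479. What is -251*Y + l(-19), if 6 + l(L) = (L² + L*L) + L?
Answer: 120926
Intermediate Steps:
l(L) = -6 + L + 2*L² (l(L) = -6 + ((L² + L*L) + L) = -6 + ((L² + L²) + L) = -6 + (2*L² + L) = -6 + (L + 2*L²) = -6 + L + 2*L²)
-251*Y + l(-19) = -251*(-479) + (-6 - 19 + 2*(-19)²) = 120229 + (-6 - 19 + 2*361) = 120229 + (-6 - 19 + 722) = 120229 + 697 = 120926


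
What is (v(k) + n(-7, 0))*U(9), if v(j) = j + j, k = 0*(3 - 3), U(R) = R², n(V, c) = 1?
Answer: 81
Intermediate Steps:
k = 0 (k = 0*0 = 0)
v(j) = 2*j
(v(k) + n(-7, 0))*U(9) = (2*0 + 1)*9² = (0 + 1)*81 = 1*81 = 81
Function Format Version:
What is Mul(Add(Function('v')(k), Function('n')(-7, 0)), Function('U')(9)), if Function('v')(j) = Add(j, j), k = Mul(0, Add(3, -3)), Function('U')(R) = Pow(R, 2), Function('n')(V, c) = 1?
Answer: 81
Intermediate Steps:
k = 0 (k = Mul(0, 0) = 0)
Function('v')(j) = Mul(2, j)
Mul(Add(Function('v')(k), Function('n')(-7, 0)), Function('U')(9)) = Mul(Add(Mul(2, 0), 1), Pow(9, 2)) = Mul(Add(0, 1), 81) = Mul(1, 81) = 81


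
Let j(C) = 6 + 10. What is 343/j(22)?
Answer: 343/16 ≈ 21.438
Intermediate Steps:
j(C) = 16
343/j(22) = 343/16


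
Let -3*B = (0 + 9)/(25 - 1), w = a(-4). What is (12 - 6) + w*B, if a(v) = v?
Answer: 13/2 ≈ 6.5000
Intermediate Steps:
w = -4
B = -⅛ (B = -(0 + 9)/(3*(25 - 1)) = -3/24 = -⅓*3/8 = -⅛ ≈ -0.12500)
(12 - 6) + w*B = (12 - 6) - 4*(-⅛) = 6 + ½ = 13/2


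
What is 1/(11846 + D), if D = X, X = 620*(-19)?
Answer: 1/66 ≈ 0.015152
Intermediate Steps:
X = -11780
D = -11780
1/(11846 + D) = 1/(11846 - 11780) = 1/66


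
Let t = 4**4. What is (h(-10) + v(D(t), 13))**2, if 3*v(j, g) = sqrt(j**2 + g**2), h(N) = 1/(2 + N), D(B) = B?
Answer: 4205129/576 - sqrt(65705)/12 ≈ 7279.2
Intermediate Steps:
t = 256
v(j, g) = sqrt(g**2 + j**2)/3 (v(j, g) = sqrt(j**2 + g**2)/3 = sqrt(g**2 + j**2)/3)
(h(-10) + v(D(t), 13))**2 = (1/(2 - 10) + sqrt(13**2 + 256**2)/3)**2 = (1/(-8) + sqrt(169 + 65536)/3)**2 = (-1/8 + sqrt(65705)/3)**2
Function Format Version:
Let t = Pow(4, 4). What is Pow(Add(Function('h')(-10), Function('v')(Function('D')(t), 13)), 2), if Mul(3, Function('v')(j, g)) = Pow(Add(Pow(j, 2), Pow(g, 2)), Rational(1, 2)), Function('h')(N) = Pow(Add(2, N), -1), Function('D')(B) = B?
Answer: Add(Rational(4205129, 576), Mul(Rational(-1, 12), Pow(65705, Rational(1, 2)))) ≈ 7279.2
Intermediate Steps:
t = 256
Function('v')(j, g) = Mul(Rational(1, 3), Pow(Add(Pow(g, 2), Pow(j, 2)), Rational(1, 2))) (Function('v')(j, g) = Mul(Rational(1, 3), Pow(Add(Pow(j, 2), Pow(g, 2)), Rational(1, 2))) = Mul(Rational(1, 3), Pow(Add(Pow(g, 2), Pow(j, 2)), Rational(1, 2))))
Pow(Add(Function('h')(-10), Function('v')(Function('D')(t), 13)), 2) = Pow(Add(Pow(Add(2, -10), -1), Mul(Rational(1, 3), Pow(Add(Pow(13, 2), Pow(256, 2)), Rational(1, 2)))), 2) = Pow(Add(Pow(-8, -1), Mul(Rational(1, 3), Pow(Add(169, 65536), Rational(1, 2)))), 2) = Pow(Add(Rational(-1, 8), Mul(Rational(1, 3), Pow(65705, Rational(1, 2)))), 2)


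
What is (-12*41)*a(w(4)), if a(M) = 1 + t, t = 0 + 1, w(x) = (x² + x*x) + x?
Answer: -984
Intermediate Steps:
w(x) = x + 2*x² (w(x) = (x² + x²) + x = 2*x² + x = x + 2*x²)
t = 1
a(M) = 2 (a(M) = 1 + 1 = 2)
(-12*41)*a(w(4)) = -12*41*2 = -492*2 = -984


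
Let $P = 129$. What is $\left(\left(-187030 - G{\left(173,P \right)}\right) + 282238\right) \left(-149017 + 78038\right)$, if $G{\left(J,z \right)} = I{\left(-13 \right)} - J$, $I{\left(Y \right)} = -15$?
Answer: $-6771112684$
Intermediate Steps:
$G{\left(J,z \right)} = -15 - J$
$\left(\left(-187030 - G{\left(173,P \right)}\right) + 282238\right) \left(-149017 + 78038\right) = \left(\left(-187030 - \left(-15 - 173\right)\right) + 282238\right) \left(-149017 + 78038\right) = \left(\left(-187030 - \left(-15 - 173\right)\right) + 282238\right) \left(-70979\right) = \left(\left(-187030 - -188\right) + 282238\right) \left(-70979\right) = \left(\left(-187030 + 188\right) + 282238\right) \left(-70979\right) = \left(-186842 + 282238\right) \left(-70979\right) = 95396 \left(-70979\right) = -6771112684$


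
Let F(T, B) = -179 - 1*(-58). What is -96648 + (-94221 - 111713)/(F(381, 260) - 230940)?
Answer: -22331377594/231061 ≈ -96647.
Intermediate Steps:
F(T, B) = -121 (F(T, B) = -179 + 58 = -121)
-96648 + (-94221 - 111713)/(F(381, 260) - 230940) = -96648 + (-94221 - 111713)/(-121 - 230940) = -96648 - 205934/(-231061) = -96648 - 205934*(-1/231061) = -96648 + 205934/231061 = -22331377594/231061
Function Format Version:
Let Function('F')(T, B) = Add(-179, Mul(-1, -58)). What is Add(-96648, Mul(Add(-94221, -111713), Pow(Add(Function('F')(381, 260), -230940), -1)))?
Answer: Rational(-22331377594, 231061) ≈ -96647.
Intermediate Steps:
Function('F')(T, B) = -121 (Function('F')(T, B) = Add(-179, 58) = -121)
Add(-96648, Mul(Add(-94221, -111713), Pow(Add(Function('F')(381, 260), -230940), -1))) = Add(-96648, Mul(Add(-94221, -111713), Pow(Add(-121, -230940), -1))) = Add(-96648, Mul(-205934, Pow(-231061, -1))) = Add(-96648, Mul(-205934, Rational(-1, 231061))) = Add(-96648, Rational(205934, 231061)) = Rational(-22331377594, 231061)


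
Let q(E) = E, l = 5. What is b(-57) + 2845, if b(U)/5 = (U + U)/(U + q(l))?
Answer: 74255/26 ≈ 2856.0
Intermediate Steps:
b(U) = 10*U/(5 + U) (b(U) = 5*((U + U)/(U + 5)) = 5*((2*U)/(5 + U)) = 5*(2*U/(5 + U)) = 10*U/(5 + U))
b(-57) + 2845 = 10*(-57)/(5 - 57) + 2845 = 10*(-57)/(-52) + 2845 = 10*(-57)*(-1/52) + 2845 = 285/26 + 2845 = 74255/26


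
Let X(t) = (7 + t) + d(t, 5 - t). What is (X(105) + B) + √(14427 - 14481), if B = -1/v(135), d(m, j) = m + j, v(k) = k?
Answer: 15794/135 + 3*I*√6 ≈ 116.99 + 7.3485*I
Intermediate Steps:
d(m, j) = j + m
B = -1/135 ≈ -0.0074074
X(t) = 12 + t (X(t) = (7 + t) + ((5 - t) + t) = (7 + t) + 5 = 12 + t)
(X(105) + B) + √(14427 - 14481) = ((12 + 105) - 1/135) + √(14427 - 14481) = (117 - 1/135) + √(-54) = 15794/135 + 3*I*√6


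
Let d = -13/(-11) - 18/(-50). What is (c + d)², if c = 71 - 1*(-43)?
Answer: 1009587076/75625 ≈ 13350.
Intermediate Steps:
d = 424/275 (d = -13*(-1/11) - 18*(-1/50) = 13/11 + 9/25 = 424/275 ≈ 1.5418)
c = 114 (c = 71 + 43 = 114)
(c + d)² = (114 + 424/275)² = (31774/275)² = 1009587076/75625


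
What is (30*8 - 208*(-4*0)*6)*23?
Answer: 5520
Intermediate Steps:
(30*8 - 208*(-4*0)*6)*23 = (240 - 0*6)*23 = (240 - 208*0)*23 = (240 + 0)*23 = 240*23 = 5520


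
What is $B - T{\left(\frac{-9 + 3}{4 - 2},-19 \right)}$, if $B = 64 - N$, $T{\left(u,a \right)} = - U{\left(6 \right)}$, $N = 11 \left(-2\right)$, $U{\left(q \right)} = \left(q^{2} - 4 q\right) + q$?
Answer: $104$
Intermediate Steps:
$U{\left(q \right)} = q^{2} - 3 q$
$N = -22$
$T{\left(u,a \right)} = -18$ ($T{\left(u,a \right)} = - 6 \left(-3 + 6\right) = - 6 \cdot 3 = \left(-1\right) 18 = -18$)
$B = 86$ ($B = 64 - -22 = 64 + 22 = 86$)
$B - T{\left(\frac{-9 + 3}{4 - 2},-19 \right)} = 86 - -18 = 86 + 18 = 104$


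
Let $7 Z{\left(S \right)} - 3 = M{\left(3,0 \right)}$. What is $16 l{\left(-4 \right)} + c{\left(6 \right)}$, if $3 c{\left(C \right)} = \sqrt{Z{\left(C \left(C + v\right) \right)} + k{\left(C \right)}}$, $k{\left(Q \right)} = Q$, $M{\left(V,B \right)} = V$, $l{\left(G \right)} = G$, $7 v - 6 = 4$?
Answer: $-64 + \frac{4 \sqrt{21}}{21} \approx -63.127$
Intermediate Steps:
$v = \frac{10}{7}$ ($v = \frac{6}{7} + \frac{1}{7} \cdot 4 = \frac{6}{7} + \frac{4}{7} = \frac{10}{7} \approx 1.4286$)
$Z{\left(S \right)} = \frac{6}{7}$ ($Z{\left(S \right)} = \frac{3}{7} + \frac{1}{7} \cdot 3 = \frac{3}{7} + \frac{3}{7} = \frac{6}{7}$)
$c{\left(C \right)} = \frac{\sqrt{\frac{6}{7} + C}}{3}$
$16 l{\left(-4 \right)} + c{\left(6 \right)} = 16 \left(-4\right) + \frac{\sqrt{42 + 49 \cdot 6}}{21} = -64 + \frac{\sqrt{42 + 294}}{21} = -64 + \frac{\sqrt{336}}{21} = -64 + \frac{4 \sqrt{21}}{21}$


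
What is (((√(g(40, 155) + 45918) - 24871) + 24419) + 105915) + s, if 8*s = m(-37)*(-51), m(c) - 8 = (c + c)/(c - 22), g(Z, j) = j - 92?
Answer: 24875345/236 + 3*√5109 ≈ 1.0562e+5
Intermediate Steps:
g(Z, j) = -92 + j
m(c) = 8 + 2*c/(-22 + c) (m(c) = 8 + (c + c)/(c - 22) = 8 + (2*c)/(-22 + c) = 8 + 2*c/(-22 + c))
s = -13923/236 (s = ((2*(-88 + 5*(-37))/(-22 - 37))*(-51))/8 = ((2*(-88 - 185)/(-59))*(-51))/8 = ((2*(-1/59)*(-273))*(-51))/8 = ((546/59)*(-51))/8 = (⅛)*(-27846/59) = -13923/236 ≈ -58.996)
(((√(g(40, 155) + 45918) - 24871) + 24419) + 105915) + s = (((√((-92 + 155) + 45918) - 24871) + 24419) + 105915) - 13923/236 = (((√(63 + 45918) - 24871) + 24419) + 105915) - 13923/236 = (((√45981 - 24871) + 24419) + 105915) - 13923/236 = (((3*√5109 - 24871) + 24419) + 105915) - 13923/236 = (((-24871 + 3*√5109) + 24419) + 105915) - 13923/236 = ((-452 + 3*√5109) + 105915) - 13923/236 = (105463 + 3*√5109) - 13923/236 = 24875345/236 + 3*√5109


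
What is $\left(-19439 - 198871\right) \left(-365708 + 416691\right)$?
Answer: $-11130098730$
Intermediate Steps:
$\left(-19439 - 198871\right) \left(-365708 + 416691\right) = \left(-218310\right) 50983 = -11130098730$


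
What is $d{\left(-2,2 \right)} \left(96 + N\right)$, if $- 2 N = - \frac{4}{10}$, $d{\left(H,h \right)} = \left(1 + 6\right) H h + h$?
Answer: $- \frac{12506}{5} \approx -2501.2$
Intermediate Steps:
$d{\left(H,h \right)} = h + 7 H h$ ($d{\left(H,h \right)} = 7 H h + h = h + 7 H h$)
$N = \frac{1}{5}$ ($N = - \frac{\left(-4\right) \frac{1}{10}}{2} = \left(- \frac{1}{2}\right) \left(- \frac{2}{5}\right) = \frac{1}{5} \approx 0.2$)
$d{\left(-2,2 \right)} \left(96 + N\right) = 2 \left(1 + 7 \left(-2\right)\right) \left(96 + \frac{1}{5}\right) = 2 \left(1 - 14\right) \frac{481}{5} = 2 \left(-13\right) \frac{481}{5} = \left(-26\right) \frac{481}{5} = - \frac{12506}{5}$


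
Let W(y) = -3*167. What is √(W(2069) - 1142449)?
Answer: 5*I*√45718 ≈ 1069.1*I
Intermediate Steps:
W(y) = -501
√(W(2069) - 1142449) = √(-501 - 1142449) = √(-1142950) = 5*I*√45718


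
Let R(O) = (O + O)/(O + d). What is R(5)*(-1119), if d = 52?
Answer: -3730/19 ≈ -196.32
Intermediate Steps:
R(O) = 2*O/(52 + O) (R(O) = (O + O)/(O + 52) = (2*O)/(52 + O) = 2*O/(52 + O))
R(5)*(-1119) = (2*5/(52 + 5))*(-1119) = (2*5/57)*(-1119) = (2*5*(1/57))*(-1119) = (10/57)*(-1119) = -3730/19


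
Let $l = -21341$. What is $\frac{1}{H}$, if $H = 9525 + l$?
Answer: $- \frac{1}{11816} \approx -8.4631 \cdot 10^{-5}$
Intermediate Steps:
$H = -11816$ ($H = 9525 - 21341 = -11816$)
$\frac{1}{H} = \frac{1}{-11816} = - \frac{1}{11816}$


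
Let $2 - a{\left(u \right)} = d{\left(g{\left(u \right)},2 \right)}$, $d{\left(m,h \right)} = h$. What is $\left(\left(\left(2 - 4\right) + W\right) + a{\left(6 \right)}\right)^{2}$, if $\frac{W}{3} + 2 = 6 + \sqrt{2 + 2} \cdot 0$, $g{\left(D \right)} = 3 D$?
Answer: $100$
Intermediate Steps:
$a{\left(u \right)} = 0$ ($a{\left(u \right)} = 2 - 2 = 0$)
$W = 12$ ($W = -6 + 3 \left(6 + \sqrt{2 + 2} \cdot 0\right) = -6 + 3 \left(6 + \sqrt{4} \cdot 0\right) = -6 + 3 \left(6 + 2 \cdot 0\right) = -6 + 3 \left(6 + 0\right) = -6 + 3 \cdot 6 = -6 + 18 = 12$)
$\left(\left(\left(2 - 4\right) + W\right) + a{\left(6 \right)}\right)^{2} = \left(\left(\left(2 - 4\right) + 12\right) + 0\right)^{2} = \left(\left(-2 + 12\right) + 0\right)^{2} = \left(10 + 0\right)^{2} = 10^{2} = 100$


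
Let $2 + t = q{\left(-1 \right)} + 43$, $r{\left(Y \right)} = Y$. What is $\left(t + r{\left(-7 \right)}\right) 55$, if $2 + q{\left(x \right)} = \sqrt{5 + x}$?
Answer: $1870$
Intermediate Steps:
$q{\left(x \right)} = -2 + \sqrt{5 + x}$
$t = 41$ ($t = -2 + \left(\left(-2 + \sqrt{5 - 1}\right) + 43\right) = -2 + \left(\left(-2 + \sqrt{4}\right) + 43\right) = -2 + \left(\left(-2 + 2\right) + 43\right) = -2 + \left(0 + 43\right) = -2 + 43 = 41$)
$\left(t + r{\left(-7 \right)}\right) 55 = \left(41 - 7\right) 55 = 34 \cdot 55 = 1870$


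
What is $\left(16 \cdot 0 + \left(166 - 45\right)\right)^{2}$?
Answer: $14641$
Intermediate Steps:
$\left(16 \cdot 0 + \left(166 - 45\right)\right)^{2} = \left(0 + 121\right)^{2} = 121^{2} = 14641$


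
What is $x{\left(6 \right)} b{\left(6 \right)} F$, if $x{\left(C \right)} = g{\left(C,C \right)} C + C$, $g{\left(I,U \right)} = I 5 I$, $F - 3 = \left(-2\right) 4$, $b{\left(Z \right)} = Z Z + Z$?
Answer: $-228060$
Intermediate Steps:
$b{\left(Z \right)} = Z + Z^{2}$ ($b{\left(Z \right)} = Z^{2} + Z = Z + Z^{2}$)
$F = -5$ ($F = 3 - 8 = -5$)
$g{\left(I,U \right)} = 5 I^{2}$ ($g{\left(I,U \right)} = 5 I I = 5 I^{2}$)
$x{\left(C \right)} = C + 5 C^{3}$ ($x{\left(C \right)} = 5 C^{2} C + C = 5 C^{3} + C = C + 5 C^{3}$)
$x{\left(6 \right)} b{\left(6 \right)} F = \left(6 + 5 \cdot 6^{3}\right) 6 \left(1 + 6\right) \left(-5\right) = \left(6 + 5 \cdot 216\right) 6 \cdot 7 \left(-5\right) = \left(6 + 1080\right) 42 \left(-5\right) = 1086 \cdot 42 \left(-5\right) = 45612 \left(-5\right) = -228060$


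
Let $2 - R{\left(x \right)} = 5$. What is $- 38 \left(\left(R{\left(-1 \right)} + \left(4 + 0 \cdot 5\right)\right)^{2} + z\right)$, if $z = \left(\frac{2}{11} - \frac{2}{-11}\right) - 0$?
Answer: $- \frac{570}{11} \approx -51.818$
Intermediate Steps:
$R{\left(x \right)} = -3$ ($R{\left(x \right)} = 2 - 5 = -3$)
$z = \frac{4}{11}$ ($z = \left(2 \cdot \frac{1}{11} - - \frac{2}{11}\right) + 0 = \left(\frac{2}{11} + \frac{2}{11}\right) + 0 = \frac{4}{11} + 0 = \frac{4}{11} \approx 0.36364$)
$- 38 \left(\left(R{\left(-1 \right)} + \left(4 + 0 \cdot 5\right)\right)^{2} + z\right) = - 38 \left(\left(-3 + \left(4 + 0 \cdot 5\right)\right)^{2} + \frac{4}{11}\right) = - 38 \left(\left(-3 + \left(4 + 0\right)\right)^{2} + \frac{4}{11}\right) = - 38 \left(\left(-3 + 4\right)^{2} + \frac{4}{11}\right) = - 38 \left(1^{2} + \frac{4}{11}\right) = - 38 \left(1 + \frac{4}{11}\right) = \left(-38\right) \frac{15}{11} = - \frac{570}{11}$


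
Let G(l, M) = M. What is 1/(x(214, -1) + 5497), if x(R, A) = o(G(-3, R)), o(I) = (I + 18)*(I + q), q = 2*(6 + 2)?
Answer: 1/58857 ≈ 1.6990e-5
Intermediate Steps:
q = 16 (q = 2*8 = 16)
o(I) = (16 + I)*(18 + I) (o(I) = (I + 18)*(I + 16) = (18 + I)*(16 + I) = (16 + I)*(18 + I))
x(R, A) = 288 + R² + 34*R
1/(x(214, -1) + 5497) = 1/((288 + 214² + 34*214) + 5497) = 1/((288 + 45796 + 7276) + 5497) = 1/(53360 + 5497) = 1/58857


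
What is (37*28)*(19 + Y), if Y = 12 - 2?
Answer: 30044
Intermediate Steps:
Y = 10
(37*28)*(19 + Y) = (37*28)*(19 + 10) = 1036*29 = 30044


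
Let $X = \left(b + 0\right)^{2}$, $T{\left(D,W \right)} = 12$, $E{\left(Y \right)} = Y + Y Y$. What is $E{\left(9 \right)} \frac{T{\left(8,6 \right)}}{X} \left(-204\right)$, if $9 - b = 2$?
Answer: $- \frac{220320}{49} \approx -4496.3$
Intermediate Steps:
$b = 7$ ($b = 9 - 2 = 7$)
$E{\left(Y \right)} = Y + Y^{2}$
$X = 49$ ($X = \left(7 + 0\right)^{2} = 7^{2} = 49$)
$E{\left(9 \right)} \frac{T{\left(8,6 \right)}}{X} \left(-204\right) = 9 \left(1 + 9\right) \frac{12}{49} \left(-204\right) = 9 \cdot 10 \cdot 12 \cdot \frac{1}{49} \left(-204\right) = 90 \cdot \frac{12}{49} \left(-204\right) = \frac{1080}{49} \left(-204\right) = - \frac{220320}{49}$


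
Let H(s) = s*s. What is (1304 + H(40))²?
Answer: 8433216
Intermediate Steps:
H(s) = s²
(1304 + H(40))² = (1304 + 40²)² = (1304 + 1600)² = 2904² = 8433216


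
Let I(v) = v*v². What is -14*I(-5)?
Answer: 1750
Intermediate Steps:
I(v) = v³
-14*I(-5) = -14*(-5)³ = -14*(-125) = 1750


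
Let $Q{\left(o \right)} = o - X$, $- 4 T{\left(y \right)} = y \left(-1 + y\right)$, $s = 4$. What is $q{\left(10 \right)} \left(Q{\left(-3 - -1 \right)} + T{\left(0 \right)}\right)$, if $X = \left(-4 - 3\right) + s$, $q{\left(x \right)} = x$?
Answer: $10$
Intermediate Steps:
$T{\left(y \right)} = - \frac{y \left(-1 + y\right)}{4}$
$X = -3$ ($X = \left(-4 - 3\right) + 4 = -7 + 4 = -3$)
$Q{\left(o \right)} = 3 + o$ ($Q{\left(o \right)} = o - -3 = o + 3 = 3 + o$)
$q{\left(10 \right)} \left(Q{\left(-3 - -1 \right)} + T{\left(0 \right)}\right) = 10 \left(\left(3 - 2\right) + \frac{1}{4} \cdot 0 \left(1 - 0\right)\right) = 10 \left(\left(3 + \left(-3 + 1\right)\right) + \frac{1}{4} \cdot 0 \left(1 + 0\right)\right) = 10 \left(\left(3 - 2\right) + \frac{1}{4} \cdot 0 \cdot 1\right) = 10 \left(1 + 0\right) = 10 \cdot 1 = 10$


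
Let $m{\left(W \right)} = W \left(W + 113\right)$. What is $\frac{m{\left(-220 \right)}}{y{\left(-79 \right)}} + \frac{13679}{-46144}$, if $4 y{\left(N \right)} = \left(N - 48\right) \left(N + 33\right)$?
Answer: $\frac{2132503161}{134786624} \approx 15.821$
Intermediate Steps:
$m{\left(W \right)} = W \left(113 + W\right)$
$y{\left(N \right)} = \frac{\left(-48 + N\right) \left(33 + N\right)}{4}$ ($y{\left(N \right)} = \frac{\left(N - 48\right) \left(N + 33\right)}{4} = \frac{\left(-48 + N\right) \left(33 + N\right)}{4}$)
$\frac{m{\left(-220 \right)}}{y{\left(-79 \right)}} + \frac{13679}{-46144} = \frac{\left(-220\right) \left(113 - 220\right)}{-396 - - \frac{1185}{4} + \frac{\left(-79\right)^{2}}{4}} + \frac{13679}{-46144} = \frac{\left(-220\right) \left(-107\right)}{-396 + \frac{1185}{4} + \frac{1}{4} \cdot 6241} + 13679 \left(- \frac{1}{46144}\right) = \frac{23540}{-396 + \frac{1185}{4} + \frac{6241}{4}} - \frac{13679}{46144} = \frac{23540}{\frac{2921}{2}} - \frac{13679}{46144} = 23540 \cdot \frac{2}{2921} - \frac{13679}{46144} = \frac{47080}{2921} - \frac{13679}{46144} = \frac{2132503161}{134786624}$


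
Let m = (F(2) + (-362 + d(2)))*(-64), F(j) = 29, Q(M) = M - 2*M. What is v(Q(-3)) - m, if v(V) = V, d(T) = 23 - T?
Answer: -19965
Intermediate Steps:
Q(M) = -M
m = 19968 (m = (29 + (-362 + (23 - 1*2)))*(-64) = (29 + (-362 + (23 - 2)))*(-64) = (29 + (-362 + 21))*(-64) = (29 - 341)*(-64) = -312*(-64) = 19968)
v(Q(-3)) - m = -1*(-3) - 1*19968 = 3 - 19968 = -19965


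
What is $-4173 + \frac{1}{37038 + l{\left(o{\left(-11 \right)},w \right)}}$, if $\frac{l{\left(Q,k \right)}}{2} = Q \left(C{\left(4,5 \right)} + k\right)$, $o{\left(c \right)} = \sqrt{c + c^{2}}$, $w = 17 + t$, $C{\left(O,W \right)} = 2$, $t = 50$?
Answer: $- \frac{952639282909}{228286434} - \frac{23 \sqrt{110}}{228286434} \approx -4173.0$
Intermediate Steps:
$w = 67$ ($w = 17 + 50 = 67$)
$l{\left(Q,k \right)} = 2 Q \left(2 + k\right)$
$-4173 + \frac{1}{37038 + l{\left(o{\left(-11 \right)},w \right)}} = -4173 + \frac{1}{37038 + 2 \sqrt{- 11 \left(1 - 11\right)} \left(2 + 67\right)} = -4173 + \frac{1}{37038 + 2 \sqrt{\left(-11\right) \left(-10\right)} 69} = -4173 + \frac{1}{37038 + 2 \sqrt{110} \cdot 69} = -4173 + \frac{1}{37038 + 138 \sqrt{110}}$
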